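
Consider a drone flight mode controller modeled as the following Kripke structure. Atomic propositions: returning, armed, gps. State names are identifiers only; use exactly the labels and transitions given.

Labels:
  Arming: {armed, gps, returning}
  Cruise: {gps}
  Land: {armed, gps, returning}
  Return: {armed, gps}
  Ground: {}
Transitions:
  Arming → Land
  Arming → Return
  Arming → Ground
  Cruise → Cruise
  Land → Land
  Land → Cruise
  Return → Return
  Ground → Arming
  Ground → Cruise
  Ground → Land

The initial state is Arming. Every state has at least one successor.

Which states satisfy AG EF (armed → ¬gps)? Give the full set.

States satisfying EF (armed → ¬gps): {Arming, Cruise, Land, Ground}.
States satisfying AG EF (armed → ¬gps): {Cruise, Land}.

{Cruise, Land}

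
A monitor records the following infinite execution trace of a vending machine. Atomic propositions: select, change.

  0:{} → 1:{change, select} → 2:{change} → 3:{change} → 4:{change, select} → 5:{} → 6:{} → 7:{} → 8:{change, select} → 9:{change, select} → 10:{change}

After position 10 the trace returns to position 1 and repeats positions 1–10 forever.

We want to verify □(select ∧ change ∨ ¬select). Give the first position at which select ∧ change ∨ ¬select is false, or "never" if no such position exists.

select ∧ change ∨ ¬select holds at every position 0..10, and those are all the positions the trace ever visits, so the invariant □(select ∧ change ∨ ¬select) is never violated.

never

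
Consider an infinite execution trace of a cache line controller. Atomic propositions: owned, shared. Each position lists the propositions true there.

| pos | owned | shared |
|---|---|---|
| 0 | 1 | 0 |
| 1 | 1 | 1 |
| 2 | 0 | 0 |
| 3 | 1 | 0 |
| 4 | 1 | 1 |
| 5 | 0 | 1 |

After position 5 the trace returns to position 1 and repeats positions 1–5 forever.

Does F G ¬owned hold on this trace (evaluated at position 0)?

No

G ¬owned is false at every position 0..5, so it never becomes true and F G ¬owned fails.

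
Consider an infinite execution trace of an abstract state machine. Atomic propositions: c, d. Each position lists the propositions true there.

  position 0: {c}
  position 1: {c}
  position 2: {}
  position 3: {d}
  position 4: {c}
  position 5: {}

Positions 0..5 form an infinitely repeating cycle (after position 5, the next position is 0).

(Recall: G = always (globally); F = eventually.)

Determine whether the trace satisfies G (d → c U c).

Does not hold

d → c U c must hold at every position from 0 onward. It fails at position 3, so G (d → c U c) is false.
Positions where d holds: 3.
Check c U c at each: 3→fails.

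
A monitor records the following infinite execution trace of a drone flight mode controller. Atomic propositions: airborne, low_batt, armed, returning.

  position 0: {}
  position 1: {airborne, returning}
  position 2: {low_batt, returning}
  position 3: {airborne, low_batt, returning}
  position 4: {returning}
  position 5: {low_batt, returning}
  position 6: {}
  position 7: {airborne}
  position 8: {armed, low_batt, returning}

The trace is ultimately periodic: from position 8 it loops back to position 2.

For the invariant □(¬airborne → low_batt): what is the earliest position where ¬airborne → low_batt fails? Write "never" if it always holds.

0

At position 0 the labels are {}, so ¬airborne → low_batt is false there. This is the first violation.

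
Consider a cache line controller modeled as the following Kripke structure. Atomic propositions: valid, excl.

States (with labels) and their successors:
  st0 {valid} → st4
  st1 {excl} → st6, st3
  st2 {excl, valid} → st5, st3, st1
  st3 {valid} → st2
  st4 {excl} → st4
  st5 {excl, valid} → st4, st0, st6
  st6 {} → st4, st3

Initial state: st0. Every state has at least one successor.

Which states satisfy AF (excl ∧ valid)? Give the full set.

States satisfying excl ∧ valid: {st2, st5}.
States satisfying AF (excl ∧ valid): {st2, st3, st5}.

{st2, st3, st5}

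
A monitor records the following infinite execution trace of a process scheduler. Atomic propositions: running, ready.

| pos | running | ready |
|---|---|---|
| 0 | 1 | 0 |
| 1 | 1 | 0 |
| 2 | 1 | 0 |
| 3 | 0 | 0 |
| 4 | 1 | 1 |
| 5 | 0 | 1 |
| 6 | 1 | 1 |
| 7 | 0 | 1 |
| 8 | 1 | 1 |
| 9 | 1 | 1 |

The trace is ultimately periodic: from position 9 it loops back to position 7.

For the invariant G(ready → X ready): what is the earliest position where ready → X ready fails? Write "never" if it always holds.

ready → X ready holds at every position 0..9, and those are all the positions the trace ever visits, so the invariant G(ready → X ready) is never violated.

never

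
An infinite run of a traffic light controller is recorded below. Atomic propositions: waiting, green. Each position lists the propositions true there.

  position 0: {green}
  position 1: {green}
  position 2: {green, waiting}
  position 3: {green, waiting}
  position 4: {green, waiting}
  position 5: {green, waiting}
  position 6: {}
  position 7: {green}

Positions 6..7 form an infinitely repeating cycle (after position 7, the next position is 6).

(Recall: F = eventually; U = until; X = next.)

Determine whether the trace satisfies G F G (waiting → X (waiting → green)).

Satisfied

F G (waiting → X (waiting → green)) holds at every position 0..7, and those are all positions ever visited, so G F G (waiting → X (waiting → green)) holds.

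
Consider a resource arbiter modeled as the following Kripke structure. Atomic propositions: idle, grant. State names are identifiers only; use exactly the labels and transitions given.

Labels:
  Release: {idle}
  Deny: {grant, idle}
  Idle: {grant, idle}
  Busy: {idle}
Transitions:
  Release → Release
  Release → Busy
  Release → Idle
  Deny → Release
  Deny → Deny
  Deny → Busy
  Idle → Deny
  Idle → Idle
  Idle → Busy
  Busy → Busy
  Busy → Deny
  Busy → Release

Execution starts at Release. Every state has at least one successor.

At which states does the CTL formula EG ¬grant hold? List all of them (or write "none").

{Release, Busy}

States satisfying ¬grant: {Release, Busy}.
States satisfying EG ¬grant: {Release, Busy}.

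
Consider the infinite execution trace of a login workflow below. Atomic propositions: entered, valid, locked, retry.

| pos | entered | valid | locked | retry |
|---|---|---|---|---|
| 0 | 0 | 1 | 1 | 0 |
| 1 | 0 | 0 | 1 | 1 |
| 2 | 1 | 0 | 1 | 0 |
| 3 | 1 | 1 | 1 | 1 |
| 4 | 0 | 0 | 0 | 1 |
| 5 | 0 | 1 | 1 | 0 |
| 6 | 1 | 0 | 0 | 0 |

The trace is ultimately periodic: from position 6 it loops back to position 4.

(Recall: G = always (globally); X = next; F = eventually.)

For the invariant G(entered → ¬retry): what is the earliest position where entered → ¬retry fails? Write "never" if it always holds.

Check entered → ¬retry at each position in order: 0 ✓, 1 ✓, 2 ✓.
At position 3 the labels are {entered, locked, retry, valid}, so entered → ¬retry is false there. This is the first violation.

3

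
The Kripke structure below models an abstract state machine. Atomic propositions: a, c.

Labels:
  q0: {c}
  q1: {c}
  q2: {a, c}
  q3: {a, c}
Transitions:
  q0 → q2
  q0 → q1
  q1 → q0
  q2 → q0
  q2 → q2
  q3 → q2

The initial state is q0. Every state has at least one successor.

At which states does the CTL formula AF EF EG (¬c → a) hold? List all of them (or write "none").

States satisfying EF EG (¬c → a): {q0, q1, q2, q3}.
States satisfying AF EF EG (¬c → a): {q0, q1, q2, q3}.

{q0, q1, q2, q3}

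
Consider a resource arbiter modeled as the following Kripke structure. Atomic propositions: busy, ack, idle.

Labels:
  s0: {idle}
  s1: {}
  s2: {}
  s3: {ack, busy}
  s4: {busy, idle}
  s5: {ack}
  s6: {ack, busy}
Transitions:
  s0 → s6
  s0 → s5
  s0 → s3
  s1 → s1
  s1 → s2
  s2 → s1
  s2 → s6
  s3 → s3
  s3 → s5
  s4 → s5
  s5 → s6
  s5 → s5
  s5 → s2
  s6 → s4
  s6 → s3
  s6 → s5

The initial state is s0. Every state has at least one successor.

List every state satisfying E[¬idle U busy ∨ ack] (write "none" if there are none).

States satisfying ¬idle: {s1, s2, s3, s5, s6}.
States satisfying busy ∨ ack: {s3, s4, s5, s6}.
States satisfying E[¬idle U busy ∨ ack]: {s1, s2, s3, s4, s5, s6}.

{s1, s2, s3, s4, s5, s6}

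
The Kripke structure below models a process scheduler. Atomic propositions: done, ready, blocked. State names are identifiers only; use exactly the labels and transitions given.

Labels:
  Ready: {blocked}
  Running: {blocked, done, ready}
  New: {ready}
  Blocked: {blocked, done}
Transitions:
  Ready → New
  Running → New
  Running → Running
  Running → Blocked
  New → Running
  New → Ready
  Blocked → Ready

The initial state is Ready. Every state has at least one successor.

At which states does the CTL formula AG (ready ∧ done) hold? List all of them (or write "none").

none

States satisfying ready ∧ done: {Running}.
States satisfying AG (ready ∧ done): ∅.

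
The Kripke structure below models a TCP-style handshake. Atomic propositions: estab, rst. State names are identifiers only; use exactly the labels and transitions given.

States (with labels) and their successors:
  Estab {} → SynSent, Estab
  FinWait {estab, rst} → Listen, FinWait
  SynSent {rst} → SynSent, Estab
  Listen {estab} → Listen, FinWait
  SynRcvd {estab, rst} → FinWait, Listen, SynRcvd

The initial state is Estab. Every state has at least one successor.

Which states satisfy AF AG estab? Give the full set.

States satisfying AG estab: {FinWait, Listen, SynRcvd}.
States satisfying AF AG estab: {FinWait, Listen, SynRcvd}.

{FinWait, Listen, SynRcvd}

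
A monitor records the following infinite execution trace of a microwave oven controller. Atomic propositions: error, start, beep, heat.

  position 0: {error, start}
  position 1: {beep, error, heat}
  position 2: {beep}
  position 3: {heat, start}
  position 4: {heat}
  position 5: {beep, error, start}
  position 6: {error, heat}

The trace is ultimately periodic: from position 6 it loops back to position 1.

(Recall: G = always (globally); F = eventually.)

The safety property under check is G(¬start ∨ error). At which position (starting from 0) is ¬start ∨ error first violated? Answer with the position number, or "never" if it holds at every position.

Check ¬start ∨ error at each position in order: 0 ✓, 1 ✓, 2 ✓.
At position 3 the labels are {heat, start}, so ¬start ∨ error is false there. This is the first violation.

3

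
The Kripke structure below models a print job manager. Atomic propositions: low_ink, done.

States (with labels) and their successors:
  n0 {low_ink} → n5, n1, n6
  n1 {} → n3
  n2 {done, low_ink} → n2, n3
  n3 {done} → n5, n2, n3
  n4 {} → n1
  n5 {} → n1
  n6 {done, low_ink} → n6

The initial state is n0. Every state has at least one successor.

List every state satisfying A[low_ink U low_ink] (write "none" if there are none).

{n0, n2, n6}

States satisfying low_ink: {n0, n2, n6}.
States satisfying A[low_ink U low_ink]: {n0, n2, n6}.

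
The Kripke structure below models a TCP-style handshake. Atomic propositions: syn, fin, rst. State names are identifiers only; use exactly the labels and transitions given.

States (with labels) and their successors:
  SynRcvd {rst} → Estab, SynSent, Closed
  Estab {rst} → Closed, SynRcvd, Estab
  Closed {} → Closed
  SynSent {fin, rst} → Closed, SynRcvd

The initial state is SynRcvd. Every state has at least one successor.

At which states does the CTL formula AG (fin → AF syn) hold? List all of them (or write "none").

States satisfying fin → AF syn: {SynRcvd, Estab, Closed}.
States satisfying AG (fin → AF syn): {Closed}.

{Closed}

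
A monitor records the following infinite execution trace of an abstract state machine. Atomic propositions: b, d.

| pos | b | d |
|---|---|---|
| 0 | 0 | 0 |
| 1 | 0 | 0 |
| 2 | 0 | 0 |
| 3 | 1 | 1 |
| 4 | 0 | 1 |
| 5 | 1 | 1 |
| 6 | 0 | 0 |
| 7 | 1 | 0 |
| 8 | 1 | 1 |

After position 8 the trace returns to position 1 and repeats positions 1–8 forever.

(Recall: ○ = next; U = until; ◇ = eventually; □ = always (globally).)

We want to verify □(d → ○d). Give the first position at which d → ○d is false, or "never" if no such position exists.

5

Check d → ○d at each position in order: 0 ✓, 1 ✓, 2 ✓, 3 ✓, 4 ✓.
At position 5 the labels are {b, d} and the next position 6 has {}, so d → ○d is false there. This is the first violation.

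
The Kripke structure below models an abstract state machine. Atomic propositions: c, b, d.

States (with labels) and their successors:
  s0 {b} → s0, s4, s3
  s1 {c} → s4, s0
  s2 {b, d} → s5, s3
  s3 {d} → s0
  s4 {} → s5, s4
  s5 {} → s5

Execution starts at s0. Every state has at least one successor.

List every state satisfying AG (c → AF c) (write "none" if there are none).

{s0, s1, s2, s3, s4, s5}

States satisfying c → AF c: {s0, s1, s2, s3, s4, s5}.
States satisfying AG (c → AF c): {s0, s1, s2, s3, s4, s5}.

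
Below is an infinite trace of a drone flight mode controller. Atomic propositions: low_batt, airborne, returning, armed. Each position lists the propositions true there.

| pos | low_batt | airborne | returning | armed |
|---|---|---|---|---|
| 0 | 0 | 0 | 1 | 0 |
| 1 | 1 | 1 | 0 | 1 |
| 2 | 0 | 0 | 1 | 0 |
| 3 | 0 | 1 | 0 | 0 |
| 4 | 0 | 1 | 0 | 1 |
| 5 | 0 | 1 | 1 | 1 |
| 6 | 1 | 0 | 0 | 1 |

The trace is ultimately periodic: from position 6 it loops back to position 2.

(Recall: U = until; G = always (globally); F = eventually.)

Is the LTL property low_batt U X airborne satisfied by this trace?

Walking from position 0: X airborne first holds at position 0, and low_batt holds at every earlier position along the way, so low_batt U X airborne holds.

Holds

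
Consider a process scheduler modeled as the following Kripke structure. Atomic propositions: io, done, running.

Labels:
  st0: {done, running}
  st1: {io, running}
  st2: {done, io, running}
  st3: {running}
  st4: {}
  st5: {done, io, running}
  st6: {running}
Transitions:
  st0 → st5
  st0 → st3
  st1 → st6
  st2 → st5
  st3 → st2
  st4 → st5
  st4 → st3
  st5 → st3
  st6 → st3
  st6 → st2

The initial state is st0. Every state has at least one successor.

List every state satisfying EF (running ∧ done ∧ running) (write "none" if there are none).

{st0, st1, st2, st3, st4, st5, st6}

States satisfying running ∧ done ∧ running: {st0, st2, st5}.
States satisfying EF (running ∧ done ∧ running): {st0, st1, st2, st3, st4, st5, st6}.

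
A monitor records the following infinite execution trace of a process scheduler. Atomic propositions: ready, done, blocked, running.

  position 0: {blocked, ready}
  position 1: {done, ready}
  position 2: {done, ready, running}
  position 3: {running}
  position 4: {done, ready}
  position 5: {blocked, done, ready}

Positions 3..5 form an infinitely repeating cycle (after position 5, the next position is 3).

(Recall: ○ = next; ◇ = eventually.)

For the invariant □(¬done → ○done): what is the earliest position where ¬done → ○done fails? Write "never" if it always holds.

never

¬done → ○done holds at every position 0..5, and those are all the positions the trace ever visits, so the invariant □(¬done → ○done) is never violated.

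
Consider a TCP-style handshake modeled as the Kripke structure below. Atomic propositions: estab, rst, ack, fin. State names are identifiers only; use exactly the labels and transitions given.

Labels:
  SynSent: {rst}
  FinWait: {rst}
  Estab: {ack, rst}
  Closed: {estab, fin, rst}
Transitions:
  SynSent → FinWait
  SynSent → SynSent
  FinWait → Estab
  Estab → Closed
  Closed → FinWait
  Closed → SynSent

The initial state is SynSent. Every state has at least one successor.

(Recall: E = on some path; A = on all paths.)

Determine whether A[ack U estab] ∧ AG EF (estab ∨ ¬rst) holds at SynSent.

Does not hold

States satisfying ack: {Estab}.
States satisfying estab: {Closed}.
States satisfying A[ack U estab]: {Estab, Closed}.
States satisfying EF (estab ∨ ¬rst): {SynSent, FinWait, Estab, Closed}.
States satisfying AG EF (estab ∨ ¬rst): {SynSent, FinWait, Estab, Closed}.
States satisfying A[ack U estab] ∧ AG EF (estab ∨ ¬rst): {Estab, Closed}.
SynSent ∉ Sat(A[ack U estab] ∧ AG EF (estab ∨ ¬rst)).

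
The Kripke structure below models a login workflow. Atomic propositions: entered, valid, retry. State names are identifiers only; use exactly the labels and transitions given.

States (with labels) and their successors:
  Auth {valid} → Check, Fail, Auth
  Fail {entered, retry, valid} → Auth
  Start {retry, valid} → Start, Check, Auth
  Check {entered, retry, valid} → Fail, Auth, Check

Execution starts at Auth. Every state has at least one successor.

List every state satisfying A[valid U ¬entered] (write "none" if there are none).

States satisfying valid: {Auth, Fail, Start, Check}.
States satisfying ¬entered: {Auth, Start}.
States satisfying A[valid U ¬entered]: {Auth, Fail, Start}.

{Auth, Fail, Start}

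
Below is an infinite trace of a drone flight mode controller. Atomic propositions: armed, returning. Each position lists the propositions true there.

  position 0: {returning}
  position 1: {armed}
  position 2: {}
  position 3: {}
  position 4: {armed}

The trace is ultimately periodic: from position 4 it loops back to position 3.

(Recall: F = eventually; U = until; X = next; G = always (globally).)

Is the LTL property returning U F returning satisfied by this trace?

Walking from position 0: F returning first holds at position 0, and returning holds at every earlier position along the way, so returning U F returning holds.

Holds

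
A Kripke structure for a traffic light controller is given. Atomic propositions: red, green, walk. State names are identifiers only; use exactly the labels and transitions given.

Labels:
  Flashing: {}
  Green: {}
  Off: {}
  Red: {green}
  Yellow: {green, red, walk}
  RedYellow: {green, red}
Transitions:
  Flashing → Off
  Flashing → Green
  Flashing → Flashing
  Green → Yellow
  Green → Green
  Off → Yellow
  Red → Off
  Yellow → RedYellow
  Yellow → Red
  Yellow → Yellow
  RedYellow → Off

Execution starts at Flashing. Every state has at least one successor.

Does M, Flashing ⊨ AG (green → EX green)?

States satisfying green → EX green: {Flashing, Green, Off, Yellow}.
States satisfying AG (green → EX green): ∅.
Red is reachable from Flashing and violates green → EX green, so AG fails at Flashing.
Flashing ∉ Sat(AG (green → EX green)).

Does not hold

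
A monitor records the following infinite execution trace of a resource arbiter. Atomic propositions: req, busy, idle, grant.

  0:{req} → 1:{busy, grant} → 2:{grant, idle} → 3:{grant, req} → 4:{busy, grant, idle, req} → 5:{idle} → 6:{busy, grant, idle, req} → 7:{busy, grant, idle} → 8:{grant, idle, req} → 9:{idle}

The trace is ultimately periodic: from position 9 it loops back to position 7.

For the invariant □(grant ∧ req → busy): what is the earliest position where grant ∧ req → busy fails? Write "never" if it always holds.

Check grant ∧ req → busy at each position in order: 0 ✓, 1 ✓, 2 ✓.
At position 3 the labels are {grant, req}, so grant ∧ req → busy is false there. This is the first violation.

3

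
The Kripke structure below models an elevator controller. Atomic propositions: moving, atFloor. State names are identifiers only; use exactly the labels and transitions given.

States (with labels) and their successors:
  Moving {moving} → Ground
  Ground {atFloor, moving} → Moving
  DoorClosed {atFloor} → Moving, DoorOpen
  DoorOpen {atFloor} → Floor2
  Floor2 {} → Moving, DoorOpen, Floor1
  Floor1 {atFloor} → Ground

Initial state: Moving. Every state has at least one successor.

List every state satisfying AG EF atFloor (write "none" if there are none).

States satisfying EF atFloor: {Moving, Ground, DoorClosed, DoorOpen, Floor2, Floor1}.
States satisfying AG EF atFloor: {Moving, Ground, DoorClosed, DoorOpen, Floor2, Floor1}.

{Moving, Ground, DoorClosed, DoorOpen, Floor2, Floor1}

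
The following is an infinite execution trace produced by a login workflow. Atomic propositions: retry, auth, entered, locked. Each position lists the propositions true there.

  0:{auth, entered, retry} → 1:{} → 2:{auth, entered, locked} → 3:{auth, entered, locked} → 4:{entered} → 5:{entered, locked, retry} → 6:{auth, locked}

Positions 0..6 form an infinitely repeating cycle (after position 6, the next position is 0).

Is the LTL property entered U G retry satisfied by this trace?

Violated

Walking from position 0: at position 1, G retry has not yet held and entered fails, so entered U G retry is false.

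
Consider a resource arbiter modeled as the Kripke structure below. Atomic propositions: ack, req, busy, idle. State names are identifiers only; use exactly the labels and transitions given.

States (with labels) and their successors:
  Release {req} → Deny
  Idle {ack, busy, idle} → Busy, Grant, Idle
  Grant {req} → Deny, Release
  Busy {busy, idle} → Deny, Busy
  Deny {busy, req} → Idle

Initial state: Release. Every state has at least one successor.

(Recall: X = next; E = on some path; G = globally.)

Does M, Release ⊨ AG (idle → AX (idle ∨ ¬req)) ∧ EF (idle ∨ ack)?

Does not hold

States satisfying idle → AX (idle ∨ ¬req): {Release, Grant, Deny}.
States satisfying AG (idle → AX (idle ∨ ¬req)): ∅.
States satisfying idle ∨ ack: {Idle, Busy}.
States satisfying EF (idle ∨ ack): {Release, Idle, Grant, Busy, Deny}.
States satisfying AG (idle → AX (idle ∨ ¬req)) ∧ EF (idle ∨ ack): ∅.
Release ∉ Sat(AG (idle → AX (idle ∨ ¬req)) ∧ EF (idle ∨ ack)).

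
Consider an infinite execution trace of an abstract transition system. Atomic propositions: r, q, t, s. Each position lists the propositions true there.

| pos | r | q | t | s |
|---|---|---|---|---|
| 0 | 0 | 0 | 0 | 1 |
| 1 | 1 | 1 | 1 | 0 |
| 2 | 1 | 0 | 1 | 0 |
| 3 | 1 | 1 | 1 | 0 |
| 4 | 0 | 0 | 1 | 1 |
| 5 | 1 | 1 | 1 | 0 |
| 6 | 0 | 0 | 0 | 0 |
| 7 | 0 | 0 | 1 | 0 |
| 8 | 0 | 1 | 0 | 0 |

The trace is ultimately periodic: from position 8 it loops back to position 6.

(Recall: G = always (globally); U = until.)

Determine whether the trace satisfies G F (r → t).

Satisfied

F (r → t) holds at every position 0..8, and those are all positions ever visited, so G F (r → t) holds.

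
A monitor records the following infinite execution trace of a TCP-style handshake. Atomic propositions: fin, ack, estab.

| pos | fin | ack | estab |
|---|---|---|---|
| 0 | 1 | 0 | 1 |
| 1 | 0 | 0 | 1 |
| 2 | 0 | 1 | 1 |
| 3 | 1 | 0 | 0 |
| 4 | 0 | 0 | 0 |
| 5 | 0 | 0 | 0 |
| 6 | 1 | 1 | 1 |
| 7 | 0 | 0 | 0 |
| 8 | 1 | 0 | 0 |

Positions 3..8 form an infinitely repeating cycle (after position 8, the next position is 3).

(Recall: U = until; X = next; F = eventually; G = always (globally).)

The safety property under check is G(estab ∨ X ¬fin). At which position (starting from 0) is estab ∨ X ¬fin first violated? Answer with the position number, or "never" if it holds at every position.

5

Check estab ∨ X ¬fin at each position in order: 0 ✓, 1 ✓, 2 ✓, 3 ✓, 4 ✓.
At position 5 the labels are {} and the next position 6 has {ack, estab, fin}, so estab ∨ X ¬fin is false there. This is the first violation.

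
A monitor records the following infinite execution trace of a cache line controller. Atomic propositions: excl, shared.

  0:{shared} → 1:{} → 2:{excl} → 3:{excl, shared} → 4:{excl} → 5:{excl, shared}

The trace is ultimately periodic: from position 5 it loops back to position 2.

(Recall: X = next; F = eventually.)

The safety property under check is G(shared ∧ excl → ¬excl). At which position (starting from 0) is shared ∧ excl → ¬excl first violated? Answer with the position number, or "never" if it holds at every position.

3

Check shared ∧ excl → ¬excl at each position in order: 0 ✓, 1 ✓, 2 ✓.
At position 3 the labels are {excl, shared}, so shared ∧ excl → ¬excl is false there. This is the first violation.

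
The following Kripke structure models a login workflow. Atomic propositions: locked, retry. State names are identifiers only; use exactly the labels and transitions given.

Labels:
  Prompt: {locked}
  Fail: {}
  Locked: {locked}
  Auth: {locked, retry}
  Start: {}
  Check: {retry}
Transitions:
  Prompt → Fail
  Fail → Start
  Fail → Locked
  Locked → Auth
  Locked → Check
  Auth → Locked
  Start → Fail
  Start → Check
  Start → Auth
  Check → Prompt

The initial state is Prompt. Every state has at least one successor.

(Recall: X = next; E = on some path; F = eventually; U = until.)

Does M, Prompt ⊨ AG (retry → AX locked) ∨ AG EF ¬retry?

States satisfying retry → AX locked: {Prompt, Fail, Locked, Auth, Start, Check}.
States satisfying AG (retry → AX locked): {Prompt, Fail, Locked, Auth, Start, Check}.
States satisfying EF ¬retry: {Prompt, Fail, Locked, Auth, Start, Check}.
States satisfying AG EF ¬retry: {Prompt, Fail, Locked, Auth, Start, Check}.
States satisfying AG (retry → AX locked) ∨ AG EF ¬retry: {Prompt, Fail, Locked, Auth, Start, Check}.
Prompt ∈ Sat(AG (retry → AX locked) ∨ AG EF ¬retry).

Satisfied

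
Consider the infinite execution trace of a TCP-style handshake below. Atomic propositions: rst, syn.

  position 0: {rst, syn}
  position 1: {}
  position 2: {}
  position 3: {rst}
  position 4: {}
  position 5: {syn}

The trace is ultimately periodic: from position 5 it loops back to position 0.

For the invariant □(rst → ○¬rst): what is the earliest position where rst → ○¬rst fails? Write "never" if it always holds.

never

rst → ○¬rst holds at every position 0..5, and those are all the positions the trace ever visits, so the invariant □(rst → ○¬rst) is never violated.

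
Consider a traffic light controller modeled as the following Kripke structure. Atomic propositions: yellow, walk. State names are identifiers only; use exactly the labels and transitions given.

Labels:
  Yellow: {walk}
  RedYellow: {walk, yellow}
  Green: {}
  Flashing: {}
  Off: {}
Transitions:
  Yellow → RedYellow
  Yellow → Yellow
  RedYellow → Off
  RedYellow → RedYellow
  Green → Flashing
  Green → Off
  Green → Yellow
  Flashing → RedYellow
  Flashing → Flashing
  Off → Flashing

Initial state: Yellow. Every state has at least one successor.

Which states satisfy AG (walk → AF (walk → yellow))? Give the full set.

{RedYellow, Flashing, Off}

States satisfying walk → AF (walk → yellow): {RedYellow, Green, Flashing, Off}.
States satisfying AG (walk → AF (walk → yellow)): {RedYellow, Flashing, Off}.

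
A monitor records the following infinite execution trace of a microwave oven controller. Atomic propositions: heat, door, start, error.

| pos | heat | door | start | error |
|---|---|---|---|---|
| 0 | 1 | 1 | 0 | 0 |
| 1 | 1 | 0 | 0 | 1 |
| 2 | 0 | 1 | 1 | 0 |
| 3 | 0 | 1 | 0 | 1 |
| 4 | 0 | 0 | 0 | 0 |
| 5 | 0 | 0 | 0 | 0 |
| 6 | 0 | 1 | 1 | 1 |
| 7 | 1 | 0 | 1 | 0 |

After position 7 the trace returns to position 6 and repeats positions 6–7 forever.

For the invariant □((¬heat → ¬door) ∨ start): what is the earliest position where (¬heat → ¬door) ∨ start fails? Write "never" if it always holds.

3

Check (¬heat → ¬door) ∨ start at each position in order: 0 ✓, 1 ✓, 2 ✓.
At position 3 the labels are {door, error}, so (¬heat → ¬door) ∨ start is false there. This is the first violation.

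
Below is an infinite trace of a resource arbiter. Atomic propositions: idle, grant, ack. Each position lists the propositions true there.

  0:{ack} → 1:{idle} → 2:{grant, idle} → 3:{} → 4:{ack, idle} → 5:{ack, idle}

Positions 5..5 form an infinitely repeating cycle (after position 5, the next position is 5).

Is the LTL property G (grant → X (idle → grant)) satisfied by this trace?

grant → X (idle → grant) holds at every position 0..5, and those are all positions ever visited, so G (grant → X (idle → grant)) holds.
Positions where grant holds: 2.
Check X (idle → grant) at each: 2→ok.

Yes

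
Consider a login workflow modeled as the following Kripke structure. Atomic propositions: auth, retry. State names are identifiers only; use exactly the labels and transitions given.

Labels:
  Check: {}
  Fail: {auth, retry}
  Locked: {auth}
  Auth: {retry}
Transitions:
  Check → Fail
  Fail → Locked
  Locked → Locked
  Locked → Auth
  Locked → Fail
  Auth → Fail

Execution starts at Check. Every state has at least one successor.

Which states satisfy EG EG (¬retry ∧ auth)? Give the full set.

{Locked}

States satisfying EG (¬retry ∧ auth): {Locked}.
States satisfying EG EG (¬retry ∧ auth): {Locked}.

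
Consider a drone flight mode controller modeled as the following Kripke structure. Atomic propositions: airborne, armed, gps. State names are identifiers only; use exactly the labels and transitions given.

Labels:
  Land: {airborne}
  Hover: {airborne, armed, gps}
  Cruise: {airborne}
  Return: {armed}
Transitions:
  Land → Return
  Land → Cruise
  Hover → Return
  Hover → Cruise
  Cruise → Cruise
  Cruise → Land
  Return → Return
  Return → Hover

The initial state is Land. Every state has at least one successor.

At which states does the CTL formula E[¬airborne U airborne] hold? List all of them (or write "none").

States satisfying ¬airborne: {Return}.
States satisfying airborne: {Land, Hover, Cruise}.
States satisfying E[¬airborne U airborne]: {Land, Hover, Cruise, Return}.

{Land, Hover, Cruise, Return}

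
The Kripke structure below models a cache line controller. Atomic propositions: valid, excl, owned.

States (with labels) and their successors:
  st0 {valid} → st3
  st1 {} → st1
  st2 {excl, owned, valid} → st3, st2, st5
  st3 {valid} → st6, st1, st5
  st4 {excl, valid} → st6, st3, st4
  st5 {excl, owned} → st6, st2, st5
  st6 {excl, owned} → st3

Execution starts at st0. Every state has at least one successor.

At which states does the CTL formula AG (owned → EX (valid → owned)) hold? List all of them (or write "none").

States satisfying owned → EX (valid → owned): {st0, st1, st2, st3, st4, st5}.
States satisfying AG (owned → EX (valid → owned)): {st1}.

{st1}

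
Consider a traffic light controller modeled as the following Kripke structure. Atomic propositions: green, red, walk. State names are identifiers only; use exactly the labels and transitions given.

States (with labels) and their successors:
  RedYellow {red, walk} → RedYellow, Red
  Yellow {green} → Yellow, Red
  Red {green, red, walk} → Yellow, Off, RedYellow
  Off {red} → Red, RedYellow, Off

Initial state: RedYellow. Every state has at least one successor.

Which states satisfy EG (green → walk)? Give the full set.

{RedYellow, Red, Off}

States satisfying green → walk: {RedYellow, Red, Off}.
States satisfying EG (green → walk): {RedYellow, Red, Off}.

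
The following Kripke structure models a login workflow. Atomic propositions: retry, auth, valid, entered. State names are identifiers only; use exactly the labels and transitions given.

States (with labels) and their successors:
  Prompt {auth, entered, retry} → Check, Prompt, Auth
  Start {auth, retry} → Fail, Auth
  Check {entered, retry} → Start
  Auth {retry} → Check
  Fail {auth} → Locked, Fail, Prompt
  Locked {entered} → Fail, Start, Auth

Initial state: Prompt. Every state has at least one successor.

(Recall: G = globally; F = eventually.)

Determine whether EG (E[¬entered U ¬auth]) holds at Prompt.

No

States satisfying E[¬entered U ¬auth]: {Start, Check, Auth, Fail, Locked}.
States satisfying EG (E[¬entered U ¬auth]): {Start, Check, Auth, Fail, Locked}.
No suitable path/successor from Prompt witnesses the formula.
Prompt ∉ Sat(EG (E[¬entered U ¬auth])).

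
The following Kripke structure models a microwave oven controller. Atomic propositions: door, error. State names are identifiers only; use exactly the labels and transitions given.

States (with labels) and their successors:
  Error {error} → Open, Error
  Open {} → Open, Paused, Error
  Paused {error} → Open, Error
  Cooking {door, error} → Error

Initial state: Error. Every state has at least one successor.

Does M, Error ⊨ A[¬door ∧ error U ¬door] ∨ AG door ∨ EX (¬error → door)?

States satisfying ¬door ∧ error: {Error, Paused}.
States satisfying ¬door: {Error, Open, Paused}.
States satisfying A[¬door ∧ error U ¬door]: {Error, Open, Paused}.
States satisfying door: {Cooking}.
States satisfying AG door: ∅.
States satisfying ¬error → door: {Error, Paused, Cooking}.
States satisfying EX (¬error → door): {Error, Open, Paused, Cooking}.
States satisfying AG door ∨ EX (¬error → door): {Error, Open, Paused, Cooking}.
States satisfying A[¬door ∧ error U ¬door] ∨ AG door ∨ EX (¬error → door): {Error, Open, Paused, Cooking}.
Error ∈ Sat(A[¬door ∧ error U ¬door] ∨ AG door ∨ EX (¬error → door)).

Holds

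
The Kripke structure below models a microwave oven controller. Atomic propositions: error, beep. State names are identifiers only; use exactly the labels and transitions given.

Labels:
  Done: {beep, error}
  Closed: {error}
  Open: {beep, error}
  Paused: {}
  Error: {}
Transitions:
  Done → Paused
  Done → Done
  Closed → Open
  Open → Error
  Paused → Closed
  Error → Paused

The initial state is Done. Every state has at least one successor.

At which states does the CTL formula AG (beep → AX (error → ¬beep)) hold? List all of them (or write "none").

{Closed, Open, Paused, Error}

States satisfying beep → AX (error → ¬beep): {Closed, Open, Paused, Error}.
States satisfying AG (beep → AX (error → ¬beep)): {Closed, Open, Paused, Error}.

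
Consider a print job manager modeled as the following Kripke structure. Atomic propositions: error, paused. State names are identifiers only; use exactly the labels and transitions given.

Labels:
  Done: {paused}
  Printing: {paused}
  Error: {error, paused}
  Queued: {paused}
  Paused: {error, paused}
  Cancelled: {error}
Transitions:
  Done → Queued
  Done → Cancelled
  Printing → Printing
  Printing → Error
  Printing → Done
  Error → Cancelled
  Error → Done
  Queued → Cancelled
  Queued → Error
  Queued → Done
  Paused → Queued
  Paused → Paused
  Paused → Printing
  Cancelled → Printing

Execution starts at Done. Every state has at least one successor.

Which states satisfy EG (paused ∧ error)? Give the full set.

States satisfying paused ∧ error: {Error, Paused}.
States satisfying EG (paused ∧ error): {Paused}.

{Paused}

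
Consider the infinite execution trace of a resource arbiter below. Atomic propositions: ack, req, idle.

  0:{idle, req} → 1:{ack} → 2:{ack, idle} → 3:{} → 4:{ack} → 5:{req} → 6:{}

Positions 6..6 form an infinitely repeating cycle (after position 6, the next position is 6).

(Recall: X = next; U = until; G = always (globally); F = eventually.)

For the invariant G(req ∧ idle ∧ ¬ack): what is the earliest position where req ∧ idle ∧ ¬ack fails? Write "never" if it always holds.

1

Check req ∧ idle ∧ ¬ack at each position in order: 0 ✓.
At position 1 the labels are {ack}, so req ∧ idle ∧ ¬ack is false there. This is the first violation.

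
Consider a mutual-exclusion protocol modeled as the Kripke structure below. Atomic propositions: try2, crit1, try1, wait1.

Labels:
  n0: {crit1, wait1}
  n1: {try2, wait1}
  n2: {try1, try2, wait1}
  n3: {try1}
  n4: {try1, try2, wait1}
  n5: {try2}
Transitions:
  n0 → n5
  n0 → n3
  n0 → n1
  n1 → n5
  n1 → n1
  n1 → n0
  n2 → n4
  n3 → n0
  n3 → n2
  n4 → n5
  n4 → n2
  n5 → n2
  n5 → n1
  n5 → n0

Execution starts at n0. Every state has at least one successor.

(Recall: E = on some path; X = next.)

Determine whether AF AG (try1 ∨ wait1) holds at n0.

No

States satisfying AG (try1 ∨ wait1): ∅.
States satisfying AF AG (try1 ∨ wait1): ∅.
There is a path from n0 along which AG (try1 ∨ wait1) never holds.
n0 ∉ Sat(AF AG (try1 ∨ wait1)).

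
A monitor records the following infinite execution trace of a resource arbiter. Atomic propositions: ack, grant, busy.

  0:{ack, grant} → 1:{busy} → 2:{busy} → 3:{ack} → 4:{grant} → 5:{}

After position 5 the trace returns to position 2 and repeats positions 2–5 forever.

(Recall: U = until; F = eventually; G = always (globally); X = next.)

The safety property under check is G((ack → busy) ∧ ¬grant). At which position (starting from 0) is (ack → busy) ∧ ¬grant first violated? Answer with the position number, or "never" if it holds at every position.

0

At position 0 the labels are {ack, grant}, so (ack → busy) ∧ ¬grant is false there. This is the first violation.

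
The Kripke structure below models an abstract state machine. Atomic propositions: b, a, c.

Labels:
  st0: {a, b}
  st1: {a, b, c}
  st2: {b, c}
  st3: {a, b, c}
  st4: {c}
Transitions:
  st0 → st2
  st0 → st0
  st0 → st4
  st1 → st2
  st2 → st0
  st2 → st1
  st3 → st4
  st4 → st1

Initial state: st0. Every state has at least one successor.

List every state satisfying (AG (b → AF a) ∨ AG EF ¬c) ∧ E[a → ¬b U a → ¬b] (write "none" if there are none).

States satisfying b → AF a: {st0, st1, st2, st3, st4}.
States satisfying AG (b → AF a): {st0, st1, st2, st3, st4}.
States satisfying EF ¬c: {st0, st1, st2, st3, st4}.
States satisfying AG EF ¬c: {st0, st1, st2, st3, st4}.
States satisfying AG (b → AF a) ∨ AG EF ¬c: {st0, st1, st2, st3, st4}.
States satisfying a → ¬b: {st2, st4}.
States satisfying E[a → ¬b U a → ¬b]: {st2, st4}.
States satisfying (AG (b → AF a) ∨ AG EF ¬c) ∧ E[a → ¬b U a → ¬b]: {st2, st4}.

{st2, st4}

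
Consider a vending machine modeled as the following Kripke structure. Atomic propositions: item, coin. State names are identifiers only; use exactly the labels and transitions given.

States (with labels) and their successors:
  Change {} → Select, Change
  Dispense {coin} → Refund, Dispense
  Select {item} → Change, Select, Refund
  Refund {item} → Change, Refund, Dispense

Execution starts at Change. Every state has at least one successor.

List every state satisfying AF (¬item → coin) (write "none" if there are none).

{Dispense, Select, Refund}

States satisfying ¬item → coin: {Dispense, Select, Refund}.
States satisfying AF (¬item → coin): {Dispense, Select, Refund}.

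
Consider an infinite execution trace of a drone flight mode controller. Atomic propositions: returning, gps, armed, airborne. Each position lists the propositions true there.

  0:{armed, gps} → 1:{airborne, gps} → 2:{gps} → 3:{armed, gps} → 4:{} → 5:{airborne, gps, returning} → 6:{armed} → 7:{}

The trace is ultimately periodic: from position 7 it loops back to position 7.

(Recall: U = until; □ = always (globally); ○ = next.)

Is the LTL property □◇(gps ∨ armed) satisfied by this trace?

◇(gps ∨ armed) must hold at every position from 0 onward. It fails at position 7, so □◇(gps ∨ armed) is false.

Does not hold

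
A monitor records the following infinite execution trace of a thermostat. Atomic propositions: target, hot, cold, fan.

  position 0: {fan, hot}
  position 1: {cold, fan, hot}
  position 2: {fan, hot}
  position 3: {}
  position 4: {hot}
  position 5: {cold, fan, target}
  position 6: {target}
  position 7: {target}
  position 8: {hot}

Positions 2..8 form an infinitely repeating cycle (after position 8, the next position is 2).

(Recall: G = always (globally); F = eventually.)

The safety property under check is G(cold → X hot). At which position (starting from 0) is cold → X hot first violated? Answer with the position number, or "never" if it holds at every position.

Check cold → X hot at each position in order: 0 ✓, 1 ✓, 2 ✓, 3 ✓, 4 ✓.
At position 5 the labels are {cold, fan, target} and the next position 6 has {target}, so cold → X hot is false there. This is the first violation.

5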